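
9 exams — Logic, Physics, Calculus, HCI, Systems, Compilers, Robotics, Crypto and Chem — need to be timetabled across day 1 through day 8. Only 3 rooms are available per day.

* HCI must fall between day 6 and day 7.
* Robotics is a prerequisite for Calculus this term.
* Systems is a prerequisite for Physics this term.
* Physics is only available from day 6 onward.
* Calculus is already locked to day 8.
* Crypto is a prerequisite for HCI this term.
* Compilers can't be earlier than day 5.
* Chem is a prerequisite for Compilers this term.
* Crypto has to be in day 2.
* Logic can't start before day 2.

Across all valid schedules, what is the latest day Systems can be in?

day 7

Downstream work caps Systems at day 7.
Systems at day 7 is achievable: Logic -> day 2, Compilers -> day 5, Chem -> day 1, HCI -> day 6, Crypto -> day 2, Systems -> day 7, Robotics -> day 1, Calculus -> day 8, Physics -> day 8.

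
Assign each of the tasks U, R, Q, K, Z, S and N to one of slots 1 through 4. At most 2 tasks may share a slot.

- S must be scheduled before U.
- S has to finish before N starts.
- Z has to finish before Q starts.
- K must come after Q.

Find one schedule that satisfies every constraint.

K=3; N=3; Z=1; R=4; Q=2; U=2; S=1

Checking: S(1) before U(2); Z(1) before Q(2); Q(2) before K(3); S(1) before N(3); max 2 per slot (cap 2).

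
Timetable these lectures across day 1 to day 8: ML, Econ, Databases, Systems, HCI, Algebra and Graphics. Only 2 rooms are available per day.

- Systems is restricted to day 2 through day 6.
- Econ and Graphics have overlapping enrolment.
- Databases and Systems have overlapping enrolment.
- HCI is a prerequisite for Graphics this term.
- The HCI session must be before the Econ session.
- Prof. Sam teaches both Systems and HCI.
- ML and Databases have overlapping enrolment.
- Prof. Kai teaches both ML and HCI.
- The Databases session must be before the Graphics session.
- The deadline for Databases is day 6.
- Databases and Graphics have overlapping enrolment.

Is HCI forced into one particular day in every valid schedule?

No

HCI can be day 1 (e.g. Econ=day 3; Algebra=day 4; ML=day 3; Databases=day 1; Graphics=day 2; Systems=day 2; HCI=day 1) or day 2 (e.g. Graphics -> day 3; HCI -> day 2; Econ -> day 4; ML -> day 4; Systems -> day 3; Algebra -> day 1; Databases -> day 1).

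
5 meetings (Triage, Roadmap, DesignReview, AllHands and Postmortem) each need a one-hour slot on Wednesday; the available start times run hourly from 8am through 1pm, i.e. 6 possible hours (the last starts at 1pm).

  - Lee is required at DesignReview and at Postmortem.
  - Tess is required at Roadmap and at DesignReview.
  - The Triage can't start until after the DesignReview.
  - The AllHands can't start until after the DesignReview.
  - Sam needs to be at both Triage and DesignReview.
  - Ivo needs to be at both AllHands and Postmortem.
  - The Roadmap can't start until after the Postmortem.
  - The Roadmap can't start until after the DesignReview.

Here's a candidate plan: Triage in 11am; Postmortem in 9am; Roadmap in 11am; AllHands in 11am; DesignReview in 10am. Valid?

Yes

Lee is required at DesignReview and at Postmortem — holds.
The Roadmap can't start until after the DesignReview — holds.
Tess is required at Roadmap and at DesignReview — holds.
Sam needs to be at both Triage and DesignReview — holds.
The Triage can't start until after the DesignReview — holds.
The AllHands can't start until after the DesignReview — holds.
Ivo needs to be at both AllHands and Postmortem — holds.
The Roadmap can't start until after the Postmortem — holds.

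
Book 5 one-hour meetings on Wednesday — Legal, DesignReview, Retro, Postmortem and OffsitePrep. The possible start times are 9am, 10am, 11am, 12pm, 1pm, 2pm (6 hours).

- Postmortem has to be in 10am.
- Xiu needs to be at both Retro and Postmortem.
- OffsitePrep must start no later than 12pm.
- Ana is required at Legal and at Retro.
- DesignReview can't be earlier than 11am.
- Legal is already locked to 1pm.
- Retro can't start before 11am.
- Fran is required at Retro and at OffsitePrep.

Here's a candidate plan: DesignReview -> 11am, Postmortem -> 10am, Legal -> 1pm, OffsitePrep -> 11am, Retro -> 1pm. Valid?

No. Ana is required at Legal and at Retro is not satisfied.

Postmortem has to be in 10am — holds.
Legal is already locked to 1pm — holds.
Retro can't start before 11am — holds.
Ana is required at Legal and at Retro — violated.
DesignReview can't be earlier than 11am — holds.
Fran is required at Retro and at OffsitePrep — holds.
OffsitePrep must start no later than 12pm — holds.
Xiu needs to be at both Retro and Postmortem — holds.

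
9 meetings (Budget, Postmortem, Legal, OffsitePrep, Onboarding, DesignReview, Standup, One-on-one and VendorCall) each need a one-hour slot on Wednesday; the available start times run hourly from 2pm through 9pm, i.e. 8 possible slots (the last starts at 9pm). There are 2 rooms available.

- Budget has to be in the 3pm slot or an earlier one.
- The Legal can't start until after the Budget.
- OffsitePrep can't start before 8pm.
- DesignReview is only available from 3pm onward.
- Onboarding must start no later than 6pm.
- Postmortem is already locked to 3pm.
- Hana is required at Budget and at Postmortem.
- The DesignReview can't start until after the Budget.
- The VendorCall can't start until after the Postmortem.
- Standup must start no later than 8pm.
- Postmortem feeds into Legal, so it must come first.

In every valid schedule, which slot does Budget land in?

2pm

Budget's window is 2pm–3pm.
Postmortem is fixed at 3pm, and Budget can't share a slot with Postmortem.
So Budget must be 2pm.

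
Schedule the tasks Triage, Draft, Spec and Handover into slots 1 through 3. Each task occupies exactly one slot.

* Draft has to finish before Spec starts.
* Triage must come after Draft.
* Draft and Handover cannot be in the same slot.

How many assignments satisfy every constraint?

10

Splitting on Triage: it can be 2 (4), 3 (6). Listing each branch's schedules as (Draft, Spec, Handover):
Triage=2: (1,2,2) (1,2,3) (1,3,2) (1,3,3) — 4.
Triage=3: (1,2,2) (1,2,3) (1,3,2) (1,3,3) (2,3,1) (2,3,3) — 6.
Summing: 4 + 6 = 10.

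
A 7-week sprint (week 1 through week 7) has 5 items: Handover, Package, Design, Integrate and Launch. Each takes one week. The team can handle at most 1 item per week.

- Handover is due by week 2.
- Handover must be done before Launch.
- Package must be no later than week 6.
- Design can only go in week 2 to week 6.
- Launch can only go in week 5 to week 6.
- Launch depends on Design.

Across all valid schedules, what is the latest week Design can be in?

Design is available from week 2; Design's own window allows nothing later than week 6; downstream work caps Design at week 5.
Design at week 5 is achievable: Design=week 5, Integrate=week 3, Handover=week 1, Launch=week 6, Package=week 2.

week 5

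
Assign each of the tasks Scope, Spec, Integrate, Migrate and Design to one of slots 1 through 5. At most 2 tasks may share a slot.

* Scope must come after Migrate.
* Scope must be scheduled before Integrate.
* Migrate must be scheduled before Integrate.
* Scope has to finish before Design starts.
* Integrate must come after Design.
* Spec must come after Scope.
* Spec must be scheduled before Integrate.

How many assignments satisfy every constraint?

Splitting on Scope: it can be 2 (5), 3 (2). Listing each branch's schedules as (Spec, Integrate, Migrate, Design):
Scope=2: (3,4,1,3) (3,5,1,3) (3,5,1,4) (4,5,1,3) (4,5,1,4) — 5.
Scope=3: (4,5,1,4) (4,5,2,4) — 2.
Summing: 5 + 2 = 7.

7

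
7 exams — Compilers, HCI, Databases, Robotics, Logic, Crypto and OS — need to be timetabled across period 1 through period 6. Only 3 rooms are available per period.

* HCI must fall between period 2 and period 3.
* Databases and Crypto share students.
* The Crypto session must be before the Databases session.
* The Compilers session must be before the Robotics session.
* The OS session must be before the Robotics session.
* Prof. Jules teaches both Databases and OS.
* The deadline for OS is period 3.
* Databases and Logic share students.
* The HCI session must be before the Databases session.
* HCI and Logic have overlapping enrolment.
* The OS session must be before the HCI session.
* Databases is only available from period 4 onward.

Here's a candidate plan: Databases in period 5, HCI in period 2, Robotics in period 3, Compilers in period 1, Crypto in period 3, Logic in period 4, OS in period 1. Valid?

Databases is only available from period 4 onward — holds.
The OS session must be before the HCI session — holds.
The Compilers session must be before the Robotics session — holds.
The Crypto session must be before the Databases session — holds.
Databases and Logic share students — holds.
HCI must fall between period 2 and period 3 — holds.
The HCI session must be before the Databases session — holds.
HCI and Logic have overlapping enrolment — holds.
Prof. Jules teaches both Databases and OS — holds.
Only 3 rooms are available per period — holds.
The OS session must be before the Robotics session — holds.
Databases and Crypto share students — holds.
The deadline for OS is period 3 — holds.

Yes, all constraints hold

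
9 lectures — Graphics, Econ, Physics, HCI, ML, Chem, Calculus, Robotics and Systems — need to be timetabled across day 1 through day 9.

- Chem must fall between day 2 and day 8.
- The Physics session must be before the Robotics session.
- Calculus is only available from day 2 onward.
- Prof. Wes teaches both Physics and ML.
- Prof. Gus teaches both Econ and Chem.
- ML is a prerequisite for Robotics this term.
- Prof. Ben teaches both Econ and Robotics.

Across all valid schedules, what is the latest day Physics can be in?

day 8

Downstream work caps Physics at day 8.
Physics at day 8 is achievable: Econ in day 1; Systems in day 1; Chem in day 2; Robotics in day 9; ML in day 1; HCI in day 1; Calculus in day 2; Graphics in day 1; Physics in day 8.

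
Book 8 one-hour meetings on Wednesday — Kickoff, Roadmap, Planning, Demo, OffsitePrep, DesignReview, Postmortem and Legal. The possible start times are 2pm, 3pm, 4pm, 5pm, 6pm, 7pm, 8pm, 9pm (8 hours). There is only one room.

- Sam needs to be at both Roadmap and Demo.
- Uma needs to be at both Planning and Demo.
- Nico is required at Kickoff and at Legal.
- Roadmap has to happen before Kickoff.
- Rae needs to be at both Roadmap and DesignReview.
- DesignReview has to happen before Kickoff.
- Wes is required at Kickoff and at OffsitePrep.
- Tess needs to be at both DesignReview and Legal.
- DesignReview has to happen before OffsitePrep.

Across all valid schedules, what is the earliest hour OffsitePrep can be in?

3pm

Precedence pushes OffsitePrep to at least 3pm.
OffsitePrep at 3pm is achievable: Postmortem=8pm; Roadmap=4pm; Planning=6pm; OffsitePrep=3pm; DesignReview=2pm; Demo=7pm; Legal=9pm; Kickoff=5pm.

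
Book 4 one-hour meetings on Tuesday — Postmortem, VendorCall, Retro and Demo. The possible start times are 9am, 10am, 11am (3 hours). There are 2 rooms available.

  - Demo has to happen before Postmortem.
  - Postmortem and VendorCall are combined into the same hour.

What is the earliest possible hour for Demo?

Downstream work caps Demo at 10am.
Demo at 9am is achievable: Postmortem=10am, VendorCall=10am, Retro=9am, Demo=9am.

9am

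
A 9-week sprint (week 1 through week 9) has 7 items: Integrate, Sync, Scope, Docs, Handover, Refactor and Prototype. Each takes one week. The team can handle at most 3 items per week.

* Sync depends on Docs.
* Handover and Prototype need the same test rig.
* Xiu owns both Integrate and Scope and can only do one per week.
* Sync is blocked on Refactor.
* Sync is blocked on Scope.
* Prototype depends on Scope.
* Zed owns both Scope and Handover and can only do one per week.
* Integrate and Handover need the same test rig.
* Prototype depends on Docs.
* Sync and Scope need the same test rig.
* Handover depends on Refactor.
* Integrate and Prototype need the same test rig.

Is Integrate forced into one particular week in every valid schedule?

No

Integrate can be week 1 (e.g. Prototype in week 3; Sync in week 3; Handover in week 4; Integrate in week 1; Refactor in week 1; Docs in week 1; Scope in week 2) or week 2 (e.g. Handover in week 4, Integrate in week 2, Sync in week 2, Prototype in week 3, Refactor in week 1, Scope in week 1, Docs in week 1).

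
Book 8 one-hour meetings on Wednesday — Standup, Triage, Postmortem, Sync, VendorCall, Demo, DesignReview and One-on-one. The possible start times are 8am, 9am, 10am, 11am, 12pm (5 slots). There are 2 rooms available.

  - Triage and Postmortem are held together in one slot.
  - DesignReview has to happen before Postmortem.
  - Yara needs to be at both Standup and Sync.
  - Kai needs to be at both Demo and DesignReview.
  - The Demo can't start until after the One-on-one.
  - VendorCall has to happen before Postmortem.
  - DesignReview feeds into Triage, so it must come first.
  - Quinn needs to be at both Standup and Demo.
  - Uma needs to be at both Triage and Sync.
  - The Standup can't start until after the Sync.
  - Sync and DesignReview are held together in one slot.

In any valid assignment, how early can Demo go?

9am

Precedence pushes Demo to at least 9am.
Demo at 9am is achievable: Triage in 11am; Demo in 9am; DesignReview in 10am; Postmortem in 11am; VendorCall in 8am; Standup in 12pm; One-on-one in 8am; Sync in 10am.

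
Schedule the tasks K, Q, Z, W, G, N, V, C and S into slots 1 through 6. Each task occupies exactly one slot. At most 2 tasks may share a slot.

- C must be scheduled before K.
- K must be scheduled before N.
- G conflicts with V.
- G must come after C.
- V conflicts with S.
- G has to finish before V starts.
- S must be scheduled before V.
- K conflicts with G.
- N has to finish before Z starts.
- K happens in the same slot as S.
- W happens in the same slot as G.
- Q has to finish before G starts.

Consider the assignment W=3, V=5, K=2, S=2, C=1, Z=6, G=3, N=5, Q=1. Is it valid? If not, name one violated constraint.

V conflicts with S — holds.
C must be scheduled before K — holds.
At most 2 tasks may share a slot — holds.
G conflicts with V — holds.
K conflicts with G — holds.
W happens in the same slot as G — holds.
K must be scheduled before N — holds.
K happens in the same slot as S — holds.
S must be scheduled before V — holds.
G must come after C — holds.
N has to finish before Z starts — holds.
G has to finish before V starts — holds.
Q has to finish before G starts — holds.

Valid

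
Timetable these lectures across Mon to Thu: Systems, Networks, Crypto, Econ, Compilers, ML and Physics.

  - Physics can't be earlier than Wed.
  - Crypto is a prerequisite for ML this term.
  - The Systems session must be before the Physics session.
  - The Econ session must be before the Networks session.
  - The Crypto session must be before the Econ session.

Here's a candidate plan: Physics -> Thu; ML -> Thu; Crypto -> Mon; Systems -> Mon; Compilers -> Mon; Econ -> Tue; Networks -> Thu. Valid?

Valid

Physics can't be earlier than Wed — holds.
Crypto is a prerequisite for ML this term — holds.
The Crypto session must be before the Econ session — holds.
The Systems session must be before the Physics session — holds.
The Econ session must be before the Networks session — holds.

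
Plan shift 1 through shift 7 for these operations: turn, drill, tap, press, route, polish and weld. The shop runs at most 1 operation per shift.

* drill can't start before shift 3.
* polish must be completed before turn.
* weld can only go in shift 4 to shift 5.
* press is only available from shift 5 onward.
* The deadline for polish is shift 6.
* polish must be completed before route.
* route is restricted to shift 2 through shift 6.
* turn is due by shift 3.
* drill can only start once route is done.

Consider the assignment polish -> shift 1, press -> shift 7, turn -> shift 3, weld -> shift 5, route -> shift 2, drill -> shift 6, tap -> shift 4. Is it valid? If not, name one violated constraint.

Yes, all constraints hold

polish must be completed before turn — holds.
The deadline for polish is shift 6 — holds.
polish must be completed before route — holds.
drill can't start before shift 3 — holds.
turn is due by shift 3 — holds.
drill can only start once route is done — holds.
route is restricted to shift 2 through shift 6 — holds.
weld can only go in shift 4 to shift 5 — holds.
The shop runs at most 1 operation per shift — holds.
press is only available from shift 5 onward — holds.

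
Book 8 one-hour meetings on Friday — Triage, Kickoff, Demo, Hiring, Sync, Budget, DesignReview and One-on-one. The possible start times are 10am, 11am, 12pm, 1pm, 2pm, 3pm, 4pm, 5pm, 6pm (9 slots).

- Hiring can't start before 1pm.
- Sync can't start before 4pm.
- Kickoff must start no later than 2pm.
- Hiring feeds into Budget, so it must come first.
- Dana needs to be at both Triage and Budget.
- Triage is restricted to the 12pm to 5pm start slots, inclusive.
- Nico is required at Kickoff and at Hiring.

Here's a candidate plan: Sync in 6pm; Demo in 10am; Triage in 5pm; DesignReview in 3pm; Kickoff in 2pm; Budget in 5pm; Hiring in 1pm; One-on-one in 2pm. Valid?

Kickoff must start no later than 2pm — holds.
Triage is restricted to the 12pm to 5pm start slots, inclusive — holds.
Sync can't start before 4pm — holds.
Hiring feeds into Budget, so it must come first — holds.
Nico is required at Kickoff and at Hiring — holds.
Hiring can't start before 1pm — holds.
Dana needs to be at both Triage and Budget — violated.

No — it violates: Dana needs to be at both Triage and Budget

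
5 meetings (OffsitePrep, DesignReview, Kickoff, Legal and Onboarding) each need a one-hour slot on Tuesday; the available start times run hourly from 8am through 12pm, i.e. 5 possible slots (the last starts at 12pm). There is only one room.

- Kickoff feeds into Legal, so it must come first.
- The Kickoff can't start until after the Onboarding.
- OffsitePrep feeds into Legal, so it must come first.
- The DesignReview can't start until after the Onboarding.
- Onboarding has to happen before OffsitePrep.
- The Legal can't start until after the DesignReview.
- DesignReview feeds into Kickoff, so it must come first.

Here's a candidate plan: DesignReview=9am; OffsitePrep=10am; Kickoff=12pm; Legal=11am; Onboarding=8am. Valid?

Invalid. Kickoff feeds into Legal, so it must come first.

Onboarding has to happen before OffsitePrep — holds.
The Legal can't start until after the DesignReview — holds.
DesignReview feeds into Kickoff, so it must come first — holds.
Kickoff feeds into Legal, so it must come first — violated.
The DesignReview can't start until after the Onboarding — holds.
OffsitePrep feeds into Legal, so it must come first — holds.
There is only one room — holds.
The Kickoff can't start until after the Onboarding — holds.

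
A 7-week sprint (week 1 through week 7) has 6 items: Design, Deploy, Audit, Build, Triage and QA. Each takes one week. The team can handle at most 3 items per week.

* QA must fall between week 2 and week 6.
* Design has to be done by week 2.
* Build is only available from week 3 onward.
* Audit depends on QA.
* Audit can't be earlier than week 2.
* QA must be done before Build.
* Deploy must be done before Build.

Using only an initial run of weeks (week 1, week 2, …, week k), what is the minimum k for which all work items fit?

3 weeks

The precedence chain requires at least 2 distinct weeks.
With at most 3 per week and 6 work items, at least 2 weeks are needed.
Build can't be placed before week 3, so the schedule must run through at least week 3.
3 works (last occupied week: week 3): for example Deploy -> week 1; Audit -> week 3; Triage -> week 1; QA -> week 2; Build -> week 3; Design -> week 1.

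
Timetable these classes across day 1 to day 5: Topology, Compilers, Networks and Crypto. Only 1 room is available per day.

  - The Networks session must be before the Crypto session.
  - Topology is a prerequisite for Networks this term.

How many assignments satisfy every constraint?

20

Splitting on Topology: it can be day 1 (12), day 2 (6), day 3 (2). Listing each branch's schedules as (Compilers, Networks, Crypto) by day number:
Topology=day 1: (2,3,4) (2,3,5) (2,4,5) (3,2,4) (3,2,5) (3,4,5) (4,2,3) (4,2,5) (4,3,5) (5,2,3) (5,2,4) (5,3,4) — 12.
Topology=day 2: (1,3,4) (1,3,5) (1,4,5) (3,4,5) (4,3,5) (5,3,4) — 6.
Topology=day 3: (1,4,5) (2,4,5) — 2.
Summing: 12 + 6 + 2 = 20.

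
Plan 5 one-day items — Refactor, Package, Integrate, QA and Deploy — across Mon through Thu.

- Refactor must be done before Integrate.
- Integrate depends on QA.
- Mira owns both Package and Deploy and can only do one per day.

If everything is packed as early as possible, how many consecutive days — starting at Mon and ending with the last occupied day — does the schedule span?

The precedence chain requires at least 2 distinct days.
2 works (last occupied day: Tue): for example QA=Mon, Deploy=Tue, Integrate=Tue, Refactor=Mon, Package=Mon.

2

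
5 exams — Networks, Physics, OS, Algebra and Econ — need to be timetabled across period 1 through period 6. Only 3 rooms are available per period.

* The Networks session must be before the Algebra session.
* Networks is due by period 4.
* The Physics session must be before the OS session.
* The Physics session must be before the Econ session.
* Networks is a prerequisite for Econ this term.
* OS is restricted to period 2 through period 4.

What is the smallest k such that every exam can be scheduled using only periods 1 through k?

2

The precedence chain requires at least 2 distinct periods.
With at most 3 per period and 5 exams, at least 2 periods are needed.
2 works (last occupied period: period 2): for example Physics -> period 1, Algebra -> period 2, OS -> period 2, Econ -> period 2, Networks -> period 1.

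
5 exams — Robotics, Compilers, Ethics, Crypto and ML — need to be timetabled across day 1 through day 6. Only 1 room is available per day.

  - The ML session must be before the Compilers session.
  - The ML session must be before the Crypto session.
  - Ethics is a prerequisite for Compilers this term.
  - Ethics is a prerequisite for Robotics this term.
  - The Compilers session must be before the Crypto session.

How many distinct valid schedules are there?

42

Splitting on Robotics: it can be day 2 (4), day 3 (8), day 4 (10), day 5 (10), day 6 (10). Listing each branch's schedules as (Compilers, Ethics, Crypto, ML) by day number:
Robotics=day 2: (4,1,5,3) (4,1,6,3) (5,1,6,3) (5,1,6,4) — 4.
Robotics=day 3: (4,1,5,2) (4,1,6,2) (4,2,5,1) (4,2,6,1) (5,1,6,2) (5,1,6,4) (5,2,6,1) (5,2,6,4) — 8.
Robotics=day 4: (3,1,5,2) (3,1,6,2) (3,2,5,1) (3,2,6,1) (5,1,6,2) (5,1,6,3) (5,2,6,1) (5,2,6,3) (5,3,6,1) (5,3,6,2) — 10.
Robotics=day 5: (3,1,4,2) (3,1,6,2) (3,2,4,1) (3,2,6,1) (4,1,6,2) (4,1,6,3) (4,2,6,1) (4,2,6,3) (4,3,6,1) (4,3,6,2) — 10.
Robotics=day 6: (3,1,4,2) (3,1,5,2) (3,2,4,1) (3,2,5,1) (4,1,5,2) (4,1,5,3) (4,2,5,1) (4,2,5,3) (4,3,5,1) (4,3,5,2) — 10.
Summing: 4 + 8 + 10 + 10 + 10 = 42.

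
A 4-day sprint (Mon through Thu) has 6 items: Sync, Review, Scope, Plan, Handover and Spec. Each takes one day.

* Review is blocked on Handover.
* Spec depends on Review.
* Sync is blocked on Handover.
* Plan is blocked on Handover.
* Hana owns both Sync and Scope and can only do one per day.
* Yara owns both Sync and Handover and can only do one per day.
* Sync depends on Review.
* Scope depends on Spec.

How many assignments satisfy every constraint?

Enumerating: Handover=Mon; Scope=Thu; Spec=Wed; Review=Tue; Plan=Tue; Sync=Wed | Handover in Mon; Spec in Wed; Plan in Wed; Scope in Thu; Review in Tue; Sync in Wed | Handover -> Mon; Spec -> Wed; Plan -> Thu; Review -> Tue; Sync -> Wed; Scope -> Thu.

3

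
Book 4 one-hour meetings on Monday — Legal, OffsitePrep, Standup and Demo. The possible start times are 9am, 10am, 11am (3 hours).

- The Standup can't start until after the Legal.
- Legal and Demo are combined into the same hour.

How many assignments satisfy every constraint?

Splitting on Legal: it can be 9am (6), 10am (3). Listing each branch's schedules as (OffsitePrep, Standup, Demo):
Legal=9am: (9am,10am,9am) (9am,11am,9am) (10am,10am,9am) (10am,11am,9am) (11am,10am,9am) (11am,11am,9am) — 6.
Legal=10am: (9am,11am,10am) (10am,11am,10am) (11am,11am,10am) — 3.
Summing: 6 + 3 = 9.

9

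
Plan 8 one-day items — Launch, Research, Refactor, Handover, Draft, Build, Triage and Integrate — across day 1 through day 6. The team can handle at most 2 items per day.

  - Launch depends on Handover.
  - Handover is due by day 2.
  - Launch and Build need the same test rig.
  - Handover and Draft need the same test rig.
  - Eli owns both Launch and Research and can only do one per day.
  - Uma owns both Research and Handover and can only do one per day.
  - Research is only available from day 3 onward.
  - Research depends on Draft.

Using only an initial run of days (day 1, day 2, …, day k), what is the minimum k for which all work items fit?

4

The precedence chain requires at least 2 distinct days.
With at most 2 per day and 8 work items, at least 4 days are needed.
Research can't be placed before day 3, so the schedule must run through at least day 3.
4 works (last occupied day: day 4): for example Triage=day 4; Draft=day 2; Refactor=day 1; Integrate=day 4; Build=day 3; Research=day 3; Handover=day 1; Launch=day 2.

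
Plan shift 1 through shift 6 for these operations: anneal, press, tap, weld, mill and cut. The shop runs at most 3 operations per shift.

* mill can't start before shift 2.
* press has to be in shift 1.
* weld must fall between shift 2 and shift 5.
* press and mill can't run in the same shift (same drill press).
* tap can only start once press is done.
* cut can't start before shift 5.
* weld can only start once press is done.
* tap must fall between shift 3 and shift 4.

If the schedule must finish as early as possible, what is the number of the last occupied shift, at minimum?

shift 5

The precedence chain requires at least 2 distinct shifts.
With at most 3 per shift and 6 operations, at least 2 shifts are needed.
cut can't be placed before shift 5, so the schedule must run through at least shift 5.
5 works (last occupied shift: shift 5): for example weld=shift 2; tap=shift 3; anneal=shift 1; press=shift 1; cut=shift 5; mill=shift 2.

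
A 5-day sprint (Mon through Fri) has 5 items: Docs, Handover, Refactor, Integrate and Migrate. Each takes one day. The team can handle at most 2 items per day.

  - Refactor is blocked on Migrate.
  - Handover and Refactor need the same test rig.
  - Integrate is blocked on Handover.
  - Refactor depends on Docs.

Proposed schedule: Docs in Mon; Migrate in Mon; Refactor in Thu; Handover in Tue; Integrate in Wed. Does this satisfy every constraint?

Refactor is blocked on Migrate — holds.
The team can handle at most 2 items per day — holds.
Handover and Refactor need the same test rig — holds.
Integrate is blocked on Handover — holds.
Refactor depends on Docs — holds.

Yes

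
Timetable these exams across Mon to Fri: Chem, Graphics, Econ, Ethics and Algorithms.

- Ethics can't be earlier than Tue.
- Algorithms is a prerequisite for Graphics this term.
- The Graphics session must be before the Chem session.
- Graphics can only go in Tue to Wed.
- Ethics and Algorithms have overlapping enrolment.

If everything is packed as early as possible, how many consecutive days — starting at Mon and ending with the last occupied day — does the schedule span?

3 days

The precedence chain requires at least 3 distinct days.
3 works (last occupied day: Wed): for example Graphics in Tue; Econ in Mon; Ethics in Tue; Chem in Wed; Algorithms in Mon.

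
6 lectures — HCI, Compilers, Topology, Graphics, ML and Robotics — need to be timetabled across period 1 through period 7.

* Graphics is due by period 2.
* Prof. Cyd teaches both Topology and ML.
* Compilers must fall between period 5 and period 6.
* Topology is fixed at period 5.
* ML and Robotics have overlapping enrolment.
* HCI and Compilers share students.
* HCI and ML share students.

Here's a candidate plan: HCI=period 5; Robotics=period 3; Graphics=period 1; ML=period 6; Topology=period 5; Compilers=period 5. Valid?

ML and Robotics have overlapping enrolment — holds.
Graphics is due by period 2 — holds.
HCI and ML share students — holds.
Compilers must fall between period 5 and period 6 — holds.
Prof. Cyd teaches both Topology and ML — holds.
Topology is fixed at period 5 — holds.
HCI and Compilers share students — violated.

No. HCI and Compilers share students is not satisfied.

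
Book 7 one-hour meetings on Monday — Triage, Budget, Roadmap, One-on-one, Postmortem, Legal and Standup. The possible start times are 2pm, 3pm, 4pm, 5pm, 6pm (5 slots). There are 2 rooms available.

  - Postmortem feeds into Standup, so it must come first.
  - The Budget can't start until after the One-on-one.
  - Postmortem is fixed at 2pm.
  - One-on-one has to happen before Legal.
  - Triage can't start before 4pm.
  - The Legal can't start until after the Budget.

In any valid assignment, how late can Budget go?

5pm

Precedence pushes Budget to at least 3pm; downstream work caps Budget at 5pm.
Budget at 5pm is achievable: Legal in 6pm, One-on-one in 2pm, Standup in 3pm, Triage in 4pm, Budget in 5pm, Postmortem in 2pm, Roadmap in 3pm.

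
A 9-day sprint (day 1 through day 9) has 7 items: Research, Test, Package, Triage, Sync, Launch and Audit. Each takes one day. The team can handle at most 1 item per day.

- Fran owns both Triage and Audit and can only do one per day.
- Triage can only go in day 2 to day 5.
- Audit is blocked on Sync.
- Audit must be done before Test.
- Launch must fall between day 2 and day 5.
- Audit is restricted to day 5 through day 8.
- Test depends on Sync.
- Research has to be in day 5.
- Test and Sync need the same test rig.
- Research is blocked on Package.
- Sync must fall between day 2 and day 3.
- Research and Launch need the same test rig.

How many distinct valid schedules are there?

24

Splitting on Test: it can be day 7 (4), day 8 (8), day 9 (12). Listing each branch's schedules as (Research, Package, Triage, Sync, Launch, Audit) by day number:
Test=day 7: (5,1,2,3,4,6) (5,1,3,2,4,6) (5,1,4,2,3,6) (5,1,4,3,2,6) — 4.
Test=day 8: (5,1,2,3,4,6) (5,1,2,3,4,7) (5,1,3,2,4,6) (5,1,3,2,4,7) (5,1,4,2,3,6) (5,1,4,2,3,7) (5,1,4,3,2,6) (5,1,4,3,2,7) — 8.
Test=day 9: (5,1,2,3,4,6) (5,1,2,3,4,7) (5,1,2,3,4,8) (5,1,3,2,4,6) (5,1,3,2,4,7) (5,1,3,2,4,8) (5,1,4,2,3,6) (5,1,4,2,3,7) (5,1,4,2,3,8) (5,1,4,3,2,6) (5,1,4,3,2,7) (5,1,4,3,2,8) — 12.
Summing: 4 + 8 + 12 = 24.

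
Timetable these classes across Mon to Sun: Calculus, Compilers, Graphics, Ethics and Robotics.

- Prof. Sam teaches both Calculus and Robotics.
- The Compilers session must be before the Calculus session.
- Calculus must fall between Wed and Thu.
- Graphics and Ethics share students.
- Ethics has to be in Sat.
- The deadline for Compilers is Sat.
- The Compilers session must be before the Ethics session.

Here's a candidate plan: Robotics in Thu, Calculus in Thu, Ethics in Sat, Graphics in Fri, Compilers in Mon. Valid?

No — it violates: Prof. Sam teaches both Calculus and Robotics

Calculus must fall between Wed and Thu — holds.
Prof. Sam teaches both Calculus and Robotics — violated.
The Compilers session must be before the Calculus session — holds.
Graphics and Ethics share students — holds.
The Compilers session must be before the Ethics session — holds.
Ethics has to be in Sat — holds.
The deadline for Compilers is Sat — holds.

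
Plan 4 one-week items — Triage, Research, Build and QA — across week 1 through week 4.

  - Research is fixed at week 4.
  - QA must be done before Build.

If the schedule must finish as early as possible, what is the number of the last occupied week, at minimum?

week 4

The precedence chain requires at least 2 distinct weeks.
Research can't be placed before week 4, so the schedule must run through at least week 4.
4 works (last occupied week: week 4): for example QA -> week 1; Build -> week 2; Triage -> week 1; Research -> week 4.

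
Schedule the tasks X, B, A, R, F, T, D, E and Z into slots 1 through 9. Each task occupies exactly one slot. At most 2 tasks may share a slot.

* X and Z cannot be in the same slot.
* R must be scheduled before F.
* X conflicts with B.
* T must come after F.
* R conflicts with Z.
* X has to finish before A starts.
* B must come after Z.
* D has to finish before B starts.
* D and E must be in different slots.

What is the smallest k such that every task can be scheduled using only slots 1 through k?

5

The precedence chain requires at least 3 distinct slots.
With at most 2 per slot and 9 tasks, at least 5 slots are needed.
5 works (last occupied slot: 5): for example E=5, A=4, D=1, X=3, R=2, T=4, F=3, B=2, Z=1.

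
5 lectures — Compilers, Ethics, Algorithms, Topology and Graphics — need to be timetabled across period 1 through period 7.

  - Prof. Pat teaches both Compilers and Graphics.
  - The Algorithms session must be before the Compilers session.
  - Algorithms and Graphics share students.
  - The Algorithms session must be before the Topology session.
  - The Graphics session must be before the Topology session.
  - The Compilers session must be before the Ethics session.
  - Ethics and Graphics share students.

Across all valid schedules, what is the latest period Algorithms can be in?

Downstream work caps Algorithms at period 5.
Algorithms at period 5 is achievable: Algorithms in period 5; Ethics in period 7; Compilers in period 6; Topology in period 6; Graphics in period 1.

period 5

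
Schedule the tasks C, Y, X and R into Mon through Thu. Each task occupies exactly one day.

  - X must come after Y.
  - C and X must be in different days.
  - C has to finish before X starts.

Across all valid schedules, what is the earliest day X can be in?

Tue

Precedence pushes X to at least Tue.
X at Tue is achievable: Y=Mon; C=Mon; R=Mon; X=Tue.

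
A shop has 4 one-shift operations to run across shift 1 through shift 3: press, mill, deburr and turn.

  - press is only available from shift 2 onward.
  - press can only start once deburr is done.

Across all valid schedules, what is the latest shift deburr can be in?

Downstream work caps deburr at shift 2.
deburr at shift 2 is achievable: press in shift 3; mill in shift 1; turn in shift 1; deburr in shift 2.

shift 2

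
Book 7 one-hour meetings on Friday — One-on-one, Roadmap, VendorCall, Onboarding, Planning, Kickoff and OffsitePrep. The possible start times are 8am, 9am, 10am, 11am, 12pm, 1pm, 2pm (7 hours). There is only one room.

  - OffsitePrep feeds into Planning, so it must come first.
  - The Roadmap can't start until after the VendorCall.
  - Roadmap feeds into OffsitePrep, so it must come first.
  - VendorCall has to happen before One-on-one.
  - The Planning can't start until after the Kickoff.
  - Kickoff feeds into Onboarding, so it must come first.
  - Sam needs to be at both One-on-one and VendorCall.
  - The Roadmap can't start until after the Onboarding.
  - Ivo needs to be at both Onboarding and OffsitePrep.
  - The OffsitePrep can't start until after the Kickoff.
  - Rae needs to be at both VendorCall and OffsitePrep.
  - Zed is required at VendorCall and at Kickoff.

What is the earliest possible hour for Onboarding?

9am

Precedence pushes Onboarding to at least 9am; downstream work caps Onboarding at 11am.
Onboarding at 9am is achievable: One-on-one=2pm, Kickoff=8am, Onboarding=9am, Planning=1pm, Roadmap=11am, VendorCall=10am, OffsitePrep=12pm.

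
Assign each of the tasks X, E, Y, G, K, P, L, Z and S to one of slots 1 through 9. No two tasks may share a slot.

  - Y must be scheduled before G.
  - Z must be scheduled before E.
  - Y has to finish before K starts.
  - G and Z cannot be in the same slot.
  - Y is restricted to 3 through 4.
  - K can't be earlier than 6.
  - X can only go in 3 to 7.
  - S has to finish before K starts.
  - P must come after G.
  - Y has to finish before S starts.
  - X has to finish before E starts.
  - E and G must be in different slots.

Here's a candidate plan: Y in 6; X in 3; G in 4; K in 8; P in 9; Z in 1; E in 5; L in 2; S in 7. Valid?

X can only go in 3 to 7 — holds.
G and Z cannot be in the same slot — holds.
E and G must be in different slots — holds.
Y has to finish before S starts — holds.
S has to finish before K starts — holds.
P must come after G — holds.
K can't be earlier than 6 — holds.
Y has to finish before K starts — holds.
X has to finish before E starts — holds.
Y is restricted to 3 through 4 — violated.
Z must be scheduled before E — holds.
Y must be scheduled before G — violated.
No two tasks may share a slot — holds.

No. Y must be scheduled before G is not satisfied.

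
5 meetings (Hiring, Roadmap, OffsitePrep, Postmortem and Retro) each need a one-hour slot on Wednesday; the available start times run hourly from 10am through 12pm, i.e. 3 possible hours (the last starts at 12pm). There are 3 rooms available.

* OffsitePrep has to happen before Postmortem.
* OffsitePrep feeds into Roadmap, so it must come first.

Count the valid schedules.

42

Splitting on Hiring: it can be 10am (15), 11am (14), 12pm (13). Listing each branch's schedules as (Roadmap, OffsitePrep, Postmortem, Retro):
Hiring=10am: (11am,10am,11am,10am) (11am,10am,11am,11am) (11am,10am,11am,12pm) (11am,10am,12pm,10am) (11am,10am,12pm,11am) (11am,10am,12pm,12pm) (12pm,10am,11am,10am) (12pm,10am,11am,11am) (12pm,10am,11am,12pm) (12pm,10am,12pm,10am) (12pm,10am,12pm,11am) (12pm,10am,12pm,12pm) (12pm,11am,12pm,10am) (12pm,11am,12pm,11am) (12pm,11am,12pm,12pm) — 15.
Hiring=11am: (11am,10am,11am,10am) (11am,10am,11am,12pm) (11am,10am,12pm,10am) (11am,10am,12pm,11am) (11am,10am,12pm,12pm) (12pm,10am,11am,10am) (12pm,10am,11am,11am) (12pm,10am,11am,12pm) (12pm,10am,12pm,10am) (12pm,10am,12pm,11am) (12pm,10am,12pm,12pm) (12pm,11am,12pm,10am) (12pm,11am,12pm,11am) (12pm,11am,12pm,12pm) — 14.
Hiring=12pm: (11am,10am,11am,10am) (11am,10am,11am,11am) (11am,10am,11am,12pm) (11am,10am,12pm,10am) (11am,10am,12pm,11am) (11am,10am,12pm,12pm) (12pm,10am,11am,10am) (12pm,10am,11am,11am) (12pm,10am,11am,12pm) (12pm,10am,12pm,10am) (12pm,10am,12pm,11am) (12pm,11am,12pm,10am) (12pm,11am,12pm,11am) — 13.
Summing: 15 + 14 + 13 = 42.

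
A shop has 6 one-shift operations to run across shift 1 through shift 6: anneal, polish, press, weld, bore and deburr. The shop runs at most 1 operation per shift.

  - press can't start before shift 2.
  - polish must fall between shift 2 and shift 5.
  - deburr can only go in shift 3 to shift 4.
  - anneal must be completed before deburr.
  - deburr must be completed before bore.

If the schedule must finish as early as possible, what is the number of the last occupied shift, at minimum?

The precedence chain requires at least 3 distinct shifts.
With at most 1 per shift and 6 operations, at least 6 shifts are needed.
Propagating the time windows through the other constraints, bore can't land before shift 4, so the schedule must run through at least shift 4.
6 works (last occupied shift: shift 6): for example anneal=shift 1, bore=shift 5, deburr=shift 3, weld=shift 6, polish=shift 2, press=shift 4.

6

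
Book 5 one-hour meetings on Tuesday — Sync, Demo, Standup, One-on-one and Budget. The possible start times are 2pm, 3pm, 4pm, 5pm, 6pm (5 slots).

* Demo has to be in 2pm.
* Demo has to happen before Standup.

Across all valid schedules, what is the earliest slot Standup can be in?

Precedence pushes Standup to at least 3pm.
Standup at 3pm is achievable: Sync -> 2pm, Budget -> 2pm, Standup -> 3pm, Demo -> 2pm, One-on-one -> 2pm.

3pm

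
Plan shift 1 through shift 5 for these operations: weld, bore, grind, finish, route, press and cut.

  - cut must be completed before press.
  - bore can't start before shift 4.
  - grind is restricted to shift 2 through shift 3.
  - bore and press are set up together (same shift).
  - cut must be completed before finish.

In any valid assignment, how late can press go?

Press must be in the same shift as bore, which can't be before shift 4, so press is at least shift 4.
press at shift 5 is achievable: cut=shift 1; weld=shift 1; press=shift 5; bore=shift 5; route=shift 1; finish=shift 2; grind=shift 2.

shift 5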